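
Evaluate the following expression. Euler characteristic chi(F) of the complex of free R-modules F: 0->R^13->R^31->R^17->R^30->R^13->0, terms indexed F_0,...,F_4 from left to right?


chi = sum (-1)^i * rank:
(-1)^0*13=13
(-1)^1*31=-31
(-1)^2*17=17
(-1)^3*30=-30
(-1)^4*13=13
chi=-18


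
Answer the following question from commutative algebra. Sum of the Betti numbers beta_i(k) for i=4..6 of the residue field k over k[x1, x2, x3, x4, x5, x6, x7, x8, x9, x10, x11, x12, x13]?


Koszul resolution: beta_i(k)=C(n,i), n=13
C(13,4)=715, C(13,5)=1287, C(13,6)=1716
Sum=3718


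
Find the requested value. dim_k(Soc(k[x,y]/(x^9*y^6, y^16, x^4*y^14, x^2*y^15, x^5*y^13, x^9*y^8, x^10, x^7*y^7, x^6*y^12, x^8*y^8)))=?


Socle = ann(m) = span of standard monomials u with x*u, y*u in I (staircase corners).
Redundant generators: x^8*y^8, x^9*y^8
Minimal generators: x^10, x^9*y^6, x^7*y^7, x^6*y^12, x^5*y^13, x^4*y^14, x^2*y^15, y^16
Corners: xy^15, x^3y^14, x^4y^13, x^5y^12, x^6y^11, x^8y^6, x^9y^5
Socle dim=7


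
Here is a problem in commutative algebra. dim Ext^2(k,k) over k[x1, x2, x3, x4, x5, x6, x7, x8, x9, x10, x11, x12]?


C(n,i)=C(12,2)=66


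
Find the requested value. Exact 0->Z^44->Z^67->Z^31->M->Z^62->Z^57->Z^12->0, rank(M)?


Alt sum=0:
(-1)^0*44 + (-1)^1*67 + (-1)^2*31 + (-1)^3*? + (-1)^4*62 + (-1)^5*57 + (-1)^6*12=0
rank(M)=25


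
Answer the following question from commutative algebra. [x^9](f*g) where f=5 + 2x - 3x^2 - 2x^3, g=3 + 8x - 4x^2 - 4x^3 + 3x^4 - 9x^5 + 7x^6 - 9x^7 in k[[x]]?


[x^9] = sum a_i*b_j, i+j=9
  -3*-9=27
  -2*7=-14
Sum=13


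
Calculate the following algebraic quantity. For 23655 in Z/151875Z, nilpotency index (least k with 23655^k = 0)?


23655^k mod 151875:
k=1: 23655
k=2: 51525
k=3: 27000
k=4: 50625
k=5: 0
First zero at k = 5


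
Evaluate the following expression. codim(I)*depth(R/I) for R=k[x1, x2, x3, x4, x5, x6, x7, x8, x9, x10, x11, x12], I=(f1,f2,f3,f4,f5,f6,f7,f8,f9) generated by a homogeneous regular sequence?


codim=9, depth=dim(R/I)=12-9=3
Product=9*3=27


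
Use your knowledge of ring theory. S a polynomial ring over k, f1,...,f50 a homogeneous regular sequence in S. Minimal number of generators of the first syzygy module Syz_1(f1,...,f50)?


Regular sequence => Koszul complex is the minimal free resolution.
Syz_1 minimally generated by Koszul relations f_i*e_j - f_j*e_i (i<j): mu(Syz_1) = beta_2 = C(m,2) = m(m-1)/2
m=50
50*49/2 = 1225


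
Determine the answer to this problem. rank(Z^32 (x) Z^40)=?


rank(M(x)N) = rank(M)*rank(N)
32*40 = 1280


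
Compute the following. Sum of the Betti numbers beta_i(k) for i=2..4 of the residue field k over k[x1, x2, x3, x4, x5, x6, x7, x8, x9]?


Koszul resolution: beta_i(k)=C(n,i), n=9
C(9,2)=36, C(9,3)=84, C(9,4)=126
Sum=246


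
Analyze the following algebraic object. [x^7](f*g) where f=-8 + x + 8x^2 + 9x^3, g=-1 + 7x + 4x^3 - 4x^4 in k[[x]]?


[x^7] = sum a_i*b_j, i+j=7
  9*-4=-36
Sum=-36


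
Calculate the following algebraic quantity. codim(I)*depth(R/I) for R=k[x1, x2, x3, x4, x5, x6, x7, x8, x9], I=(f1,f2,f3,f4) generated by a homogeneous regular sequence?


codim=4, depth=dim(R/I)=9-4=5
Product=4*5=20


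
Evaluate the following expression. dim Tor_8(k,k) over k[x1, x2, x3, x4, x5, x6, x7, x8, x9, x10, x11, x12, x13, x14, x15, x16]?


Koszul: C(n,i)=C(16,8)=12870


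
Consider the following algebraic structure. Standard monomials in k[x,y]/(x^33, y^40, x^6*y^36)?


k[x,y]/I, I = (x^33, y^40, x^6*y^36)
Rect: 33x40=1320. Corner: (33-6)x(40-36)=108.
dim = 1320-108 = 1212


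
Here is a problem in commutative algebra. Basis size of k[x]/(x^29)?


Basis: 1,x,...,x^28
dim=29


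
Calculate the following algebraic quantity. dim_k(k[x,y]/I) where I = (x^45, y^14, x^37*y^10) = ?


k[x,y]/I, I = (x^45, y^14, x^37*y^10)
Rect: 45x14=630. Corner: (45-37)x(14-10)=32.
dim = 630-32 = 598


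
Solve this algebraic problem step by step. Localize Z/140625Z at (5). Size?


5-primary part: 140625=5^6*9
Size=5^6=15625


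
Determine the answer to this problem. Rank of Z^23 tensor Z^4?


rank(M(x)N) = rank(M)*rank(N)
23*4 = 92


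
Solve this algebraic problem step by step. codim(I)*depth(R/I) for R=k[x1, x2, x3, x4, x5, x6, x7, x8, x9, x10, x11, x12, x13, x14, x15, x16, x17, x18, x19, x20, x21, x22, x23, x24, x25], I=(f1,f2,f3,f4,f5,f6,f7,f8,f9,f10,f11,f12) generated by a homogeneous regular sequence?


codim=12, depth=dim(R/I)=25-12=13
Product=12*13=156


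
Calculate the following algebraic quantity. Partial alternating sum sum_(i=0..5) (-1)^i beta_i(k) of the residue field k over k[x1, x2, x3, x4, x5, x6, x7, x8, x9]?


Koszul resolution: beta_i(k)=C(n,i), n=9
sum_(i=0..p) (-1)^i C(n,i) = (-1)^p C(n-1,p)
(-1)^5*C(8,5) = (-1)^5*56 = -56


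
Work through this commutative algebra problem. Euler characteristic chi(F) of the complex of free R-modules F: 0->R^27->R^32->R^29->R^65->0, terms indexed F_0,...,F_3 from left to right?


chi = sum (-1)^i * rank:
(-1)^0*27=27
(-1)^1*32=-32
(-1)^2*29=29
(-1)^3*65=-65
chi=-41


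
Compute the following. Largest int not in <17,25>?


gcd(17,25)=1 => F=ab-a-b=17*25-17-25=425-42=383


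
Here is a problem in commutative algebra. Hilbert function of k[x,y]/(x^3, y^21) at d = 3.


k[x,y], I = (x^3, y^21), d = 3
Need i < 3 and d-i < 21.
Range: 0 <= i <= 2.
H(3) = 3


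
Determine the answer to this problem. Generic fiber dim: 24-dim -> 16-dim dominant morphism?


dim(fiber)=dim(X)-dim(Y)=24-16=8


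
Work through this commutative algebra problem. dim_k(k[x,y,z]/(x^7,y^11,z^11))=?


Basis: x^iy^jz^k, i<7,j<11,k<11
7*11*11=847


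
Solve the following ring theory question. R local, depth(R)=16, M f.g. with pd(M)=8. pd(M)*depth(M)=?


pd+depth=16
depth=16-8=8
pd*depth=8*8=64


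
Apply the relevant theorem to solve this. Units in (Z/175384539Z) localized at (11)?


Local ring = Z/19487171Z.
phi(19487171) = 11^6*(11-1) = 17715610


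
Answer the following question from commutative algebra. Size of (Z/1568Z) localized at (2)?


2-primary part: 1568=2^5*49
Size=2^5=32


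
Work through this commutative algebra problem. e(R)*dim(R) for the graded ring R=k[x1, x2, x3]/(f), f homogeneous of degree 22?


e(R)=deg(f)=22, dim(R)=3-1=2
e*dim=22*2=44


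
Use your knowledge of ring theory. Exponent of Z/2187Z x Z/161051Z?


Exponent = lcm of the cyclic orders; pairwise coprime => product.
3^7*11^5=2187*161051=352218537


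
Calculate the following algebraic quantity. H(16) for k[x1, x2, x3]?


C(d+n-1,n-1)=C(18,2)=153


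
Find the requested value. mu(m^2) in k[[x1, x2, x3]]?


C(n+d-1,d)=C(4,2)=6


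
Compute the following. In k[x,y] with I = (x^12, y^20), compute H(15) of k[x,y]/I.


k[x,y], I = (x^12, y^20), d = 15
Need i < 12 and d-i < 20.
Range: 0 <= i <= 11.
H(15) = 12


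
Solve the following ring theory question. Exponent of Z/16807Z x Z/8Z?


Exponent = lcm of the cyclic orders; pairwise coprime => product.
7^5*2^3=16807*8=134456


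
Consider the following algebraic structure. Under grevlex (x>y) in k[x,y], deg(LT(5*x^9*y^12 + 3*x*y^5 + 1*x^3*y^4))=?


LT: 5*x^9*y^12
deg_x=9, deg_y=12
Total=9+12=21


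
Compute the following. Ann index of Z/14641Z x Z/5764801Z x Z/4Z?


Exponent = lcm of the cyclic orders; pairwise coprime => product.
11^4*7^8*2^2=14641*5764801*4=337609805764


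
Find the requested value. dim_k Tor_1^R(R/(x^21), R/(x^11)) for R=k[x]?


Tor_1(R/I,R/J)=(I cap J)/IJ=(x^21)/(x^32)
dim=32-21=min(21,11)=11


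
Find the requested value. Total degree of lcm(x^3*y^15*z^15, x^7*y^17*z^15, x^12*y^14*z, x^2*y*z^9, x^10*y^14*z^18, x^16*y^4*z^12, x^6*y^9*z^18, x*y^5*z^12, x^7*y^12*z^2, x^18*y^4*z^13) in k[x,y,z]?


lcm = componentwise max:
x: max(3,7,12,2,10,16,6,1,7,18)=18
y: max(15,17,14,1,14,4,9,5,12,4)=17
z: max(15,15,1,9,18,12,18,12,2,13)=18
Total=18+17+18=53


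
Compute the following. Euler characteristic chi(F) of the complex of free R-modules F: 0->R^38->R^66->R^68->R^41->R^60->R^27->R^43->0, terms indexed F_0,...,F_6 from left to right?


chi = sum (-1)^i * rank:
(-1)^0*38=38
(-1)^1*66=-66
(-1)^2*68=68
(-1)^3*41=-41
(-1)^4*60=60
(-1)^5*27=-27
(-1)^6*43=43
chi=75


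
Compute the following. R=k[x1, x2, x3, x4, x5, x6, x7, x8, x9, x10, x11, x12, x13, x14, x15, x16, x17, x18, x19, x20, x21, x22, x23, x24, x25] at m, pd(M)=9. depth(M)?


pd+depth=depth(R)=25
depth=25-9=16


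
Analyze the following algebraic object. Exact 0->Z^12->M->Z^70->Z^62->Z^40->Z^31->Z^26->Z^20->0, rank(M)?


Alt sum=0:
(-1)^0*12 + (-1)^1*? + (-1)^2*70 + (-1)^3*62 + (-1)^4*40 + (-1)^5*31 + (-1)^6*26 + (-1)^7*20=0
rank(M)=35


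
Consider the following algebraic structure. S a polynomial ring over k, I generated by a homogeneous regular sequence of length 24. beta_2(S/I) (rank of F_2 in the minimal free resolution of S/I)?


Regular sequence => Koszul complex is the minimal free resolution.
Syz_1 minimally generated by Koszul relations f_i*e_j - f_j*e_i (i<j): mu(Syz_1) = beta_2 = C(m,2) = m(m-1)/2
m=24
24*23/2 = 276


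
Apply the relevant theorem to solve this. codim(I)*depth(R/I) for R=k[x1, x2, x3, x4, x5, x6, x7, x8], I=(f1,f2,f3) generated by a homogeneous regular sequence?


codim=3, depth=dim(R/I)=8-3=5
Product=3*5=15


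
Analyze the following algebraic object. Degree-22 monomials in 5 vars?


C(d+n-1,n-1)=C(26,4)=14950


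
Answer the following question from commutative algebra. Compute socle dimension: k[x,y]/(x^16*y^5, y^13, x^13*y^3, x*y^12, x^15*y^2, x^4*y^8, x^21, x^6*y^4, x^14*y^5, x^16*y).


Socle = ann(m) = span of standard monomials u with x*u, y*u in I (staircase corners).
Redundant generators: x^14*y^5, x^16*y^5
Minimal generators: x^21, x^16*y, x^15*y^2, x^13*y^3, x^6*y^4, x^4*y^8, x*y^12, y^13
Corners: y^12, x^3y^11, x^5y^7, x^12y^3, x^14y^2, x^15y, x^20
Socle dim=7


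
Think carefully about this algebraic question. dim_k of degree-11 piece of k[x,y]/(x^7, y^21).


k[x,y], I = (x^7, y^21), d = 11
Need i < 7 and d-i < 21.
Range: 0 <= i <= 6.
H(11) = 7


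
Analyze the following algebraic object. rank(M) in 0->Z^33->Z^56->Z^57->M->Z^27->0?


Alt sum=0:
(-1)^0*33 + (-1)^1*56 + (-1)^2*57 + (-1)^3*? + (-1)^4*27=0
rank(M)=61


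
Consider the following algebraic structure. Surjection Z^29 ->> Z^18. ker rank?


rank(ker) = 29-18 = 11


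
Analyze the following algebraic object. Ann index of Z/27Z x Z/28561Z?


Exponent = lcm of the cyclic orders; pairwise coprime => product.
3^3*13^4=27*28561=771147


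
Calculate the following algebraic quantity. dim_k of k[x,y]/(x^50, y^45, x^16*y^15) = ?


k[x,y]/I, I = (x^50, y^45, x^16*y^15)
Rect: 50x45=2250. Corner: (50-16)x(45-15)=1020.
dim = 2250-1020 = 1230


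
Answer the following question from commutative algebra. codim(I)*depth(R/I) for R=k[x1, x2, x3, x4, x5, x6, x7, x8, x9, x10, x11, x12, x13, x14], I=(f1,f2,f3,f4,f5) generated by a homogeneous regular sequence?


codim=5, depth=dim(R/I)=14-5=9
Product=5*9=45


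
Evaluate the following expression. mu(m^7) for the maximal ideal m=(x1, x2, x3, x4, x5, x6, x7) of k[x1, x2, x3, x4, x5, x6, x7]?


Graded Nakayama: mu(m^d) = dim_k (m^d/m^(d+1)) = #degree-7 monomials in 7 vars
C(n+d-1,d)=C(13,7)=1716


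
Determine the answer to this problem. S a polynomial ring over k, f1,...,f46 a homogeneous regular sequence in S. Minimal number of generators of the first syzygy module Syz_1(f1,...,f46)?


Regular sequence => Koszul complex is the minimal free resolution.
Syz_1 minimally generated by Koszul relations f_i*e_j - f_j*e_i (i<j): mu(Syz_1) = beta_2 = C(m,2) = m(m-1)/2
m=46
46*45/2 = 1035


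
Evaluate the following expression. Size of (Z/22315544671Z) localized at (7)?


7-primary part: 22315544671=7^10*79
Size=7^10=282475249


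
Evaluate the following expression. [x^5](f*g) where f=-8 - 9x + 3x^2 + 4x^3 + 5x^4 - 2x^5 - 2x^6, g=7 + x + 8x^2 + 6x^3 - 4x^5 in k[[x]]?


[x^5] = sum a_i*b_j, i+j=5
  -8*-4=32
  3*6=18
  4*8=32
  5*1=5
  -2*7=-14
Sum=73


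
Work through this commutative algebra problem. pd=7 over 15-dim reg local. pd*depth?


pd+depth=15
depth=15-7=8
pd*depth=7*8=56


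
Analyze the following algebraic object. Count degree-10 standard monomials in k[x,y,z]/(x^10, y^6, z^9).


Need i<10, j<6, k<9 with i+j+k=10.
For each i, j ranges over max(0,10-i-8)..min(5,10-i):
  i=0: j in [2,5] -> 4
  i=1: j in [1,5] -> 5
  i=2: j in [0,5] -> 6
  i=3: j in [0,5] -> 6
  i=4: j in [0,5] -> 6
  i=5: j in [0,5] -> 6
  i=6: j in [0,4] -> 5
  i=7: j in [0,3] -> 4
  i=8: j in [0,2] -> 3
  i=9: j in [0,1] -> 2
H(10) = 4+5+6+6+6+6+5+4+3+2 = 47


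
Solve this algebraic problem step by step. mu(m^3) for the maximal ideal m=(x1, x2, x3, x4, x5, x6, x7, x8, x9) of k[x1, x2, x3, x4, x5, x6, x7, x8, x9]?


Graded Nakayama: mu(m^d) = dim_k (m^d/m^(d+1)) = #degree-3 monomials in 9 vars
C(n+d-1,d)=C(11,3)=165


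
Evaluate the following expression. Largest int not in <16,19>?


gcd(16,19)=1 => F=ab-a-b=16*19-16-19=304-35=269


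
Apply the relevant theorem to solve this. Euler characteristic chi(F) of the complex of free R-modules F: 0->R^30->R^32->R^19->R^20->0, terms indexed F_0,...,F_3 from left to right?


chi = sum (-1)^i * rank:
(-1)^0*30=30
(-1)^1*32=-32
(-1)^2*19=19
(-1)^3*20=-20
chi=-3


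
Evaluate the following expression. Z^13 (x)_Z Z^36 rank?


rank(M(x)N) = rank(M)*rank(N)
13*36 = 468


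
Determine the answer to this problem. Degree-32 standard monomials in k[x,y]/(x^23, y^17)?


k[x,y], I = (x^23, y^17), d = 32
Need i < 23 and d-i < 17.
Range: 16 <= i <= 22.
H(32) = 7


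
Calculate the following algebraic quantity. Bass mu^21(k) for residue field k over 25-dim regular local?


C(n,i)=C(25,21)=12650


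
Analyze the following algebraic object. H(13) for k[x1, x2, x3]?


C(d+n-1,n-1)=C(15,2)=105


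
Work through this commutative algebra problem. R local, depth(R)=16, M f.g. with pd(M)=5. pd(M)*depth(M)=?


pd+depth=16
depth=16-5=11
pd*depth=5*11=55


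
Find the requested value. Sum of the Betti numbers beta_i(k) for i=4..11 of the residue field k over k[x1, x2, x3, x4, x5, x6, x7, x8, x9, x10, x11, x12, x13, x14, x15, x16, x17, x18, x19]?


Koszul resolution: beta_i(k)=C(n,i), n=19
C(19,4)=3876, C(19,5)=11628, C(19,6)=27132, C(19,7)=50388, C(19,8)=75582, C(19,9)=92378, C(19,10)=92378, C(19,11)=75582
Sum=428944


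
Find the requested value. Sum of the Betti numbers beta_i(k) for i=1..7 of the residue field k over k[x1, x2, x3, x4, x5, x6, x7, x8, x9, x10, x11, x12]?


Koszul resolution: beta_i(k)=C(n,i), n=12
C(12,1)=12, C(12,2)=66, C(12,3)=220, C(12,4)=495, C(12,5)=792, C(12,6)=924, C(12,7)=792
Sum=3301


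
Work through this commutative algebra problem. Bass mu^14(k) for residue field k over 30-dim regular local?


C(n,i)=C(30,14)=145422675


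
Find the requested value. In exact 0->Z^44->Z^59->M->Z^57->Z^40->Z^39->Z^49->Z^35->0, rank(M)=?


Alt sum=0:
(-1)^0*44 + (-1)^1*59 + (-1)^2*? + (-1)^3*57 + (-1)^4*40 + (-1)^5*39 + (-1)^6*49 + (-1)^7*35=0
rank(M)=57


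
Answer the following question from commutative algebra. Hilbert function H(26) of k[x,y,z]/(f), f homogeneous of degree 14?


C(28,2)-C(14,2)=378-91=287


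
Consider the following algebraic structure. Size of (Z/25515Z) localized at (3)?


3-primary part: 25515=3^6*35
Size=3^6=729


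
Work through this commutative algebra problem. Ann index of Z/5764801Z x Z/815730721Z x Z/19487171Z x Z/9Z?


Exponent = lcm of the cyclic orders; pairwise coprime => product.
7^8*13^8*11^7*3^2=5764801*815730721*19487171*9=824750227693682204733819


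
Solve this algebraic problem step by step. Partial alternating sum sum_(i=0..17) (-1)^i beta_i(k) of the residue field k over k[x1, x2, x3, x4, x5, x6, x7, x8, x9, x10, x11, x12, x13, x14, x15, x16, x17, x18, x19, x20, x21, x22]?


Koszul resolution: beta_i(k)=C(n,i), n=22
sum_(i=0..p) (-1)^i C(n,i) = (-1)^p C(n-1,p)
(-1)^17*C(21,17) = (-1)^17*5985 = -5985


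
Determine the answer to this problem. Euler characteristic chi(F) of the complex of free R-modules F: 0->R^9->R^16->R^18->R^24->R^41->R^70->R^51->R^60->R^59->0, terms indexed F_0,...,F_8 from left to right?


chi = sum (-1)^i * rank:
(-1)^0*9=9
(-1)^1*16=-16
(-1)^2*18=18
(-1)^3*24=-24
(-1)^4*41=41
(-1)^5*70=-70
(-1)^6*51=51
(-1)^7*60=-60
(-1)^8*59=59
chi=8


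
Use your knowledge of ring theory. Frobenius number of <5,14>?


gcd(5,14)=1 => F=ab-a-b=5*14-5-14=70-19=51


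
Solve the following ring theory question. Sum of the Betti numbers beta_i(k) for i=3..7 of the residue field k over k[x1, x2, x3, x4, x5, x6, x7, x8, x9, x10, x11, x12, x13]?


Koszul resolution: beta_i(k)=C(n,i), n=13
C(13,3)=286, C(13,4)=715, C(13,5)=1287, C(13,6)=1716, C(13,7)=1716
Sum=5720


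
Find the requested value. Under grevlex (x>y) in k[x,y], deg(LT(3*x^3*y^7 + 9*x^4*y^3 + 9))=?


LT: 3*x^3*y^7
deg_x=3, deg_y=7
Total=3+7=10


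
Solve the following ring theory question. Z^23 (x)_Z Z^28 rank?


rank(M(x)N) = rank(M)*rank(N)
23*28 = 644


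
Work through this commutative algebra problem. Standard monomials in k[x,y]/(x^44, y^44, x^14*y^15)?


k[x,y]/I, I = (x^44, y^44, x^14*y^15)
Rect: 44x44=1936. Corner: (44-14)x(44-15)=870.
dim = 1936-870 = 1066


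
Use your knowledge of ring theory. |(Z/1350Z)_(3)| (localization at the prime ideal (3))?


3-primary part: 1350=3^3*50
Size=3^3=27


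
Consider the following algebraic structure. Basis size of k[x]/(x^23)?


Basis: 1,x,...,x^22
dim=23


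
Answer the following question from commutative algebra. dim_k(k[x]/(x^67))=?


Basis: 1,x,...,x^66
dim=67


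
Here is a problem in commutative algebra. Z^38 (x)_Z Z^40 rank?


rank(M(x)N) = rank(M)*rank(N)
38*40 = 1520


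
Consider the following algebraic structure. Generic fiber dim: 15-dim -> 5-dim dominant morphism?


dim(fiber)=dim(X)-dim(Y)=15-5=10


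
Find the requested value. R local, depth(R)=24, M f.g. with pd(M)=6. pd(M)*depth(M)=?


pd+depth=24
depth=24-6=18
pd*depth=6*18=108


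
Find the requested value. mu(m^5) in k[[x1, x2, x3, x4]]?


C(n+d-1,d)=C(8,5)=56


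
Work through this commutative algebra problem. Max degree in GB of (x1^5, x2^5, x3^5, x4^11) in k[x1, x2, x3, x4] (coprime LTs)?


Pure powers, coprime LTs => already GB.
Degrees: 5, 5, 5, 11
Max=11


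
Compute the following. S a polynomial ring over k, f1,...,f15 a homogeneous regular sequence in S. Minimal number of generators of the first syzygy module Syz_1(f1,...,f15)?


Regular sequence => Koszul complex is the minimal free resolution.
Syz_1 minimally generated by Koszul relations f_i*e_j - f_j*e_i (i<j): mu(Syz_1) = beta_2 = C(m,2) = m(m-1)/2
m=15
15*14/2 = 105


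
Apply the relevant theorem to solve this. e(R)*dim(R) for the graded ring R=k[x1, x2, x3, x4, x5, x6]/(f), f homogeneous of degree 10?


e(R)=deg(f)=10, dim(R)=6-1=5
e*dim=10*5=50


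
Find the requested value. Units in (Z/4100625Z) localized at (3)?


Local ring = Z/6561Z.
phi(6561) = 3^7*(3-1) = 4374


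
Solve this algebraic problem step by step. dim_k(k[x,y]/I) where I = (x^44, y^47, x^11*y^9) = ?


k[x,y]/I, I = (x^44, y^47, x^11*y^9)
Rect: 44x47=2068. Corner: (44-11)x(47-9)=1254.
dim = 2068-1254 = 814


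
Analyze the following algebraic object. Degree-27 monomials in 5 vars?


C(d+n-1,n-1)=C(31,4)=31465


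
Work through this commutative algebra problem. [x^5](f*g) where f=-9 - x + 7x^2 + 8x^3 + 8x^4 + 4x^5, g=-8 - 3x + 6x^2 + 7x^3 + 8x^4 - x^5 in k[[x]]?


[x^5] = sum a_i*b_j, i+j=5
  -9*-1=9
  -1*8=-8
  7*7=49
  8*6=48
  8*-3=-24
  4*-8=-32
Sum=42


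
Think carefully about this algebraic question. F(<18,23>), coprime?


gcd(18,23)=1 => F=ab-a-b=18*23-18-23=414-41=373


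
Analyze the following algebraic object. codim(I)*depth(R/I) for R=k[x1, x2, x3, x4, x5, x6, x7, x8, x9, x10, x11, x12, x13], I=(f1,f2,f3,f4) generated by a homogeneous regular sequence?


codim=4, depth=dim(R/I)=13-4=9
Product=4*9=36


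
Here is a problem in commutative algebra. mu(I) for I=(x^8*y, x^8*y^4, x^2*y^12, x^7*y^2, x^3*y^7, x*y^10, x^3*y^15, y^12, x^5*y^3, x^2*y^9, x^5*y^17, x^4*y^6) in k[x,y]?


Remove redundant (divisible by others).
x^2*y^12 redundant.
x^5*y^17 redundant.
x^3*y^15 redundant.
x^8*y^4 redundant.
Min: x^8*y, x^7*y^2, x^5*y^3, x^4*y^6, x^3*y^7, x^2*y^9, x*y^10, y^12
Count=8


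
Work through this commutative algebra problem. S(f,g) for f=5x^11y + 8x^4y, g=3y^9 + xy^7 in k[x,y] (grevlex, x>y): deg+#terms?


LT(f)=5x^11y, LT(g)=3y^9
lcm(LM)=x^11y^9
S(f,g) (scaled by 15 to clear denominators) = 3y^8*f - 5x^11*g = -5x^12y^7 + 24x^4y^9
2 terms, deg 19.
19+2=21


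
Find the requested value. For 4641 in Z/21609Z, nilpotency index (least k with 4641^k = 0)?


4641^k mod 21609:
k=1: 4641
k=2: 16317
k=3: 9261
k=4: 0
First zero at k = 4


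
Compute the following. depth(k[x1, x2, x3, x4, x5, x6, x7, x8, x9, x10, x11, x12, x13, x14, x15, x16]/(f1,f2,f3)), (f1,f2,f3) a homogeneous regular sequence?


depth(R)=16
depth(R/I)=16-3=13


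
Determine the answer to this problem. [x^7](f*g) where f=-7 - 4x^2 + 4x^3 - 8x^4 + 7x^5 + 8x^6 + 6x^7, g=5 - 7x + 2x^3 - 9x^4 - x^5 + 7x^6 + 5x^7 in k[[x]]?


[x^7] = sum a_i*b_j, i+j=7
  -7*5=-35
  -4*-1=4
  4*-9=-36
  -8*2=-16
  8*-7=-56
  6*5=30
Sum=-109


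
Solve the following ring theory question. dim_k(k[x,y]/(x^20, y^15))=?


Basis: x^i*y^j, i<20, j<15
20*15=300


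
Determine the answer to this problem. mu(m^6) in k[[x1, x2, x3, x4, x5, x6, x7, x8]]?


C(n+d-1,d)=C(13,6)=1716


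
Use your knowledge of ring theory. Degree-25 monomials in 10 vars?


C(d+n-1,n-1)=C(34,9)=52451256


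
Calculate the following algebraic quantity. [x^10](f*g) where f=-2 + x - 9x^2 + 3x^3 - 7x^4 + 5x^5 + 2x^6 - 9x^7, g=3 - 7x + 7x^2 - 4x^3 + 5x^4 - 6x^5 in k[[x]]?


[x^10] = sum a_i*b_j, i+j=10
  5*-6=-30
  2*5=10
  -9*-4=36
Sum=16


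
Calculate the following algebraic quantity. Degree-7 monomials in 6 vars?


C(d+n-1,n-1)=C(12,5)=792


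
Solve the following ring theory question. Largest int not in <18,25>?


gcd(18,25)=1 => F=ab-a-b=18*25-18-25=450-43=407


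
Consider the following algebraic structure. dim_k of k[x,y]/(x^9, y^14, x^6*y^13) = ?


k[x,y]/I, I = (x^9, y^14, x^6*y^13)
Rect: 9x14=126. Corner: (9-6)x(14-13)=3.
dim = 126-3 = 123


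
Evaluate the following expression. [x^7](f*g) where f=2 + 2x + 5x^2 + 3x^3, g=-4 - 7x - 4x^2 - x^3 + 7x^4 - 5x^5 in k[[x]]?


[x^7] = sum a_i*b_j, i+j=7
  5*-5=-25
  3*7=21
Sum=-4


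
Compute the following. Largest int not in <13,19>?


gcd(13,19)=1 => F=ab-a-b=13*19-13-19=247-32=215


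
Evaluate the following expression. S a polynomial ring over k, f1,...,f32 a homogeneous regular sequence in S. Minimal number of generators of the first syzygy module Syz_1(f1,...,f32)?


Regular sequence => Koszul complex is the minimal free resolution.
Syz_1 minimally generated by Koszul relations f_i*e_j - f_j*e_i (i<j): mu(Syz_1) = beta_2 = C(m,2) = m(m-1)/2
m=32
32*31/2 = 496


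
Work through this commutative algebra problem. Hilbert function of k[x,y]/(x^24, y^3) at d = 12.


k[x,y], I = (x^24, y^3), d = 12
Need i < 24 and d-i < 3.
Range: 10 <= i <= 12.
H(12) = 3


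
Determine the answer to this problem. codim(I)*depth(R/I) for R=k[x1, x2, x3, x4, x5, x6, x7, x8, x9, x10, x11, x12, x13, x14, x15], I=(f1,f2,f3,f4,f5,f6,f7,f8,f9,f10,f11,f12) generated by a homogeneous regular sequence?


codim=12, depth=dim(R/I)=15-12=3
Product=12*3=36


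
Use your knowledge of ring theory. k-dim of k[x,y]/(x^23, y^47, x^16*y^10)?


k[x,y]/I, I = (x^23, y^47, x^16*y^10)
Rect: 23x47=1081. Corner: (23-16)x(47-10)=259.
dim = 1081-259 = 822


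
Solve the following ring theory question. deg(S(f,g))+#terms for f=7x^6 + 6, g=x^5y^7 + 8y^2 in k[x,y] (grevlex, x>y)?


LT(f)=7x^6, LT(g)=x^5y^7
lcm(LM)=x^6y^7
S(f,g) (scaled by 7 to clear denominators) = y^7*f - 7x*g = 6y^7 - 56xy^2
2 terms, deg 7.
7+2=9


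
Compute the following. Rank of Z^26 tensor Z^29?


rank(M(x)N) = rank(M)*rank(N)
26*29 = 754


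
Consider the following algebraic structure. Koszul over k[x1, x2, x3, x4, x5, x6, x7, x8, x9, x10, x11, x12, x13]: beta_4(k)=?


C(n,i)=C(13,4)=715


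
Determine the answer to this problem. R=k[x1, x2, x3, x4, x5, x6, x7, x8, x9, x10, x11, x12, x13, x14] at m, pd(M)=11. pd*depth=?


pd+depth=14
depth=14-11=3
pd*depth=11*3=33


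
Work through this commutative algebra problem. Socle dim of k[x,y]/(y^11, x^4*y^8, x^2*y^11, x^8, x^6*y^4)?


Socle = ann(m) = span of standard monomials u with x*u, y*u in I (staircase corners).
Redundant generators: x^2*y^11
Minimal generators: x^8, x^6*y^4, x^4*y^8, y^11
Corners: x^3y^10, x^5y^7, x^7y^3
Socle dim=3


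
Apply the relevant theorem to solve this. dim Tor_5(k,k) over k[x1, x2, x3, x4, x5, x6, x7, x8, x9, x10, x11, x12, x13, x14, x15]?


Koszul: C(n,i)=C(15,5)=3003


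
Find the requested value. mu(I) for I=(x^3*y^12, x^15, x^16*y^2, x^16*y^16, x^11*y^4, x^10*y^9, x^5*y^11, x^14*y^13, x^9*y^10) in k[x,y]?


Remove redundant (divisible by others).
x^16*y^16 redundant.
x^16*y^2 redundant.
x^14*y^13 redundant.
Min: x^15, x^11*y^4, x^10*y^9, x^9*y^10, x^5*y^11, x^3*y^12
Count=6


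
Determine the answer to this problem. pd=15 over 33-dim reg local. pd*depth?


pd+depth=33
depth=33-15=18
pd*depth=15*18=270


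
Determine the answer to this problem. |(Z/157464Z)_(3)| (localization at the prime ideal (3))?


3-primary part: 157464=3^9*8
Size=3^9=19683


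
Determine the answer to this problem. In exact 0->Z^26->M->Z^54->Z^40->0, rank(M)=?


Alt sum=0:
(-1)^0*26 + (-1)^1*? + (-1)^2*54 + (-1)^3*40=0
rank(M)=40


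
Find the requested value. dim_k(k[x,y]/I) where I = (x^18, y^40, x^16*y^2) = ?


k[x,y]/I, I = (x^18, y^40, x^16*y^2)
Rect: 18x40=720. Corner: (18-16)x(40-2)=76.
dim = 720-76 = 644


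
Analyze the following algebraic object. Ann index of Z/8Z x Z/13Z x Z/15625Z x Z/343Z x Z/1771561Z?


Exponent = lcm of the cyclic orders; pairwise coprime => product.
2^3*13^1*5^6*7^3*11^6=8*13*15625*343*1771561=987423812375000


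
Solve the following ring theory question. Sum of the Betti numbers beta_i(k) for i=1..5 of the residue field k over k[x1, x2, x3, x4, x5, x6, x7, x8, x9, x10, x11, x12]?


Koszul resolution: beta_i(k)=C(n,i), n=12
C(12,1)=12, C(12,2)=66, C(12,3)=220, C(12,4)=495, C(12,5)=792
Sum=1585


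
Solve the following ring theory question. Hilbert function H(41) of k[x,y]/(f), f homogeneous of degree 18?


H(t)=d for t>=d-1.
d=18, t=41
H(41)=18


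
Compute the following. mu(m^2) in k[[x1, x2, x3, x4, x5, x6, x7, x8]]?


C(n+d-1,d)=C(9,2)=36


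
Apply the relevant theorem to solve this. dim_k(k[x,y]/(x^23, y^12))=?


Basis: x^i*y^j, i<23, j<12
23*12=276


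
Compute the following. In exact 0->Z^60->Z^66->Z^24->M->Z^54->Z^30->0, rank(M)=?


Alt sum=0:
(-1)^0*60 + (-1)^1*66 + (-1)^2*24 + (-1)^3*? + (-1)^4*54 + (-1)^5*30=0
rank(M)=42


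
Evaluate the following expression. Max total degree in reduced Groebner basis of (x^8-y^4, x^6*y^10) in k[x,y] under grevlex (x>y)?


LT(f1)=x^8, LT(f2)=x^6y^10, lcm=x^8y^10
S(f1,f2) = y^10*f1 - x^2*f2 = -y^14
Reduced GB = {f1, f2, y^14}; degrees 8, 16, 14
Max = 16


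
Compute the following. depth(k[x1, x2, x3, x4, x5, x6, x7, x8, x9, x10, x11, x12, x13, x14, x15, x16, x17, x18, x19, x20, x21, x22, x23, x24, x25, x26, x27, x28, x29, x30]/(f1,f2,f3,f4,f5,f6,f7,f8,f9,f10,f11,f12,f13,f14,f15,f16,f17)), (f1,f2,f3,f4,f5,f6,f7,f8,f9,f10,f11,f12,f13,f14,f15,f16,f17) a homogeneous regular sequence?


depth(R)=30
depth(R/I)=30-17=13


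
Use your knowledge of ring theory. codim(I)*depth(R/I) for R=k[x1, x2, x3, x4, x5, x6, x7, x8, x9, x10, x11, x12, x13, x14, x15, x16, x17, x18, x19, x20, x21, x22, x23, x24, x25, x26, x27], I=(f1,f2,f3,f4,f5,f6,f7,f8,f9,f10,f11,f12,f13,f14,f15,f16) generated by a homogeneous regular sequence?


codim=16, depth=dim(R/I)=27-16=11
Product=16*11=176


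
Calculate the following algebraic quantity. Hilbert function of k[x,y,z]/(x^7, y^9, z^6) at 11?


Need i<7, j<9, k<6 with i+j+k=11.
For each i, j ranges over max(0,11-i-5)..min(8,11-i):
  i=0: j in [6,8] -> 3
  i=1: j in [5,8] -> 4
  i=2: j in [4,8] -> 5
  i=3: j in [3,8] -> 6
  i=4: j in [2,7] -> 6
  i=5: j in [1,6] -> 6
  i=6: j in [0,5] -> 6
H(11) = 3+4+5+6+6+6+6 = 36


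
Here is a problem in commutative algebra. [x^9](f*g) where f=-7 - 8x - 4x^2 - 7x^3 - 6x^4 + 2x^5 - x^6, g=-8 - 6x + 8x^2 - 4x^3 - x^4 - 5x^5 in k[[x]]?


[x^9] = sum a_i*b_j, i+j=9
  -6*-5=30
  2*-1=-2
  -1*-4=4
Sum=32


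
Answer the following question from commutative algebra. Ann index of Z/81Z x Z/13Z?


Exponent = lcm of the cyclic orders; pairwise coprime => product.
3^4*13^1=81*13=1053


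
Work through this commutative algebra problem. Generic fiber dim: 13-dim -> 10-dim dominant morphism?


dim(fiber)=dim(X)-dim(Y)=13-10=3


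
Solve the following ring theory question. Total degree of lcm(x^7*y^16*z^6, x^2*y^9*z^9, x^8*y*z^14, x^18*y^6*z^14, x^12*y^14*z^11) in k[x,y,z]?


lcm = componentwise max:
x: max(7,2,8,18,12)=18
y: max(16,9,1,6,14)=16
z: max(6,9,14,14,11)=14
Total=18+16+14=48


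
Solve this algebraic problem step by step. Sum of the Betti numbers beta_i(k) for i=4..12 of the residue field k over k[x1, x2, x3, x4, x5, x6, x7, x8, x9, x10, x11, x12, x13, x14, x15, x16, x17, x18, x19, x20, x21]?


Koszul resolution: beta_i(k)=C(n,i), n=21
C(21,4)=5985, C(21,5)=20349, C(21,6)=54264, C(21,7)=116280, C(21,8)=203490, C(21,9)=293930, C(21,10)=352716, C(21,11)=352716, C(21,12)=293930
Sum=1693660


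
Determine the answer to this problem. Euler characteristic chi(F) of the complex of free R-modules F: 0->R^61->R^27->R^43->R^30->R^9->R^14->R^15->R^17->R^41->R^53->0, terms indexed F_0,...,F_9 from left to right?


chi = sum (-1)^i * rank:
(-1)^0*61=61
(-1)^1*27=-27
(-1)^2*43=43
(-1)^3*30=-30
(-1)^4*9=9
(-1)^5*14=-14
(-1)^6*15=15
(-1)^7*17=-17
(-1)^8*41=41
(-1)^9*53=-53
chi=28


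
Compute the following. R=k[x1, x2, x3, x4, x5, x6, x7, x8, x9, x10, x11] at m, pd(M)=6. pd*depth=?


pd+depth=11
depth=11-6=5
pd*depth=6*5=30


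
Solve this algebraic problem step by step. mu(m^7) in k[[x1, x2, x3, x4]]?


C(n+d-1,d)=C(10,7)=120


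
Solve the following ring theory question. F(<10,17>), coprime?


gcd(10,17)=1 => F=ab-a-b=10*17-10-17=170-27=143


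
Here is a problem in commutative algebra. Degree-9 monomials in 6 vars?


C(d+n-1,n-1)=C(14,5)=2002


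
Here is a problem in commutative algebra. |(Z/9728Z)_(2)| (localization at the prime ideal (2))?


2-primary part: 9728=2^9*19
Size=2^9=512


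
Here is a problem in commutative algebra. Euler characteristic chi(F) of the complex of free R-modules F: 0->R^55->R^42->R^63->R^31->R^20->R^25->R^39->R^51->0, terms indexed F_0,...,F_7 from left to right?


chi = sum (-1)^i * rank:
(-1)^0*55=55
(-1)^1*42=-42
(-1)^2*63=63
(-1)^3*31=-31
(-1)^4*20=20
(-1)^5*25=-25
(-1)^6*39=39
(-1)^7*51=-51
chi=28


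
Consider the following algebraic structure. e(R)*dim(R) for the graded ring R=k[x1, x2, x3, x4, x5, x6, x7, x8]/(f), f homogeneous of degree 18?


e(R)=deg(f)=18, dim(R)=8-1=7
e*dim=18*7=126


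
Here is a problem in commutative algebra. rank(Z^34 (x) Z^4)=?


rank(M(x)N) = rank(M)*rank(N)
34*4 = 136


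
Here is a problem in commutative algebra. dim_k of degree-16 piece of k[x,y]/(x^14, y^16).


k[x,y], I = (x^14, y^16), d = 16
Need i < 14 and d-i < 16.
Range: 1 <= i <= 13.
H(16) = 13


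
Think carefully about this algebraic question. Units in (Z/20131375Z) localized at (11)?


Local ring = Z/161051Z.
phi(161051) = 11^4*(11-1) = 146410


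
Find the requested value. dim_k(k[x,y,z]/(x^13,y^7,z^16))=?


Basis: x^iy^jz^k, i<13,j<7,k<16
13*7*16=1456


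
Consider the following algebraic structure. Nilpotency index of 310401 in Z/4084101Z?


310401^k mod 4084101:
k=1: 310401
k=2: 754110
k=3: 333396
k=4: 3500658
k=5: 0
First zero at k = 5


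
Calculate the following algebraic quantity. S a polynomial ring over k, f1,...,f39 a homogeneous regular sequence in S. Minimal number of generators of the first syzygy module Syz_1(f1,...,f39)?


Regular sequence => Koszul complex is the minimal free resolution.
Syz_1 minimally generated by Koszul relations f_i*e_j - f_j*e_i (i<j): mu(Syz_1) = beta_2 = C(m,2) = m(m-1)/2
m=39
39*38/2 = 741


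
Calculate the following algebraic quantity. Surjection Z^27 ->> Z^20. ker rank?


rank(ker) = 27-20 = 7


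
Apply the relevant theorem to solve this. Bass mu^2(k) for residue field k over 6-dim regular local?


C(n,i)=C(6,2)=15


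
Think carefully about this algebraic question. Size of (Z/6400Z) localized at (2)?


2-primary part: 6400=2^8*25
Size=2^8=256


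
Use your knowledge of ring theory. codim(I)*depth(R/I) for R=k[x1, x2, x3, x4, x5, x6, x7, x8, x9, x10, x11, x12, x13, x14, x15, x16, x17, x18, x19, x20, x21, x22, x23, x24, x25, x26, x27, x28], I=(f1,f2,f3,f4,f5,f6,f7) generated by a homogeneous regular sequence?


codim=7, depth=dim(R/I)=28-7=21
Product=7*21=147


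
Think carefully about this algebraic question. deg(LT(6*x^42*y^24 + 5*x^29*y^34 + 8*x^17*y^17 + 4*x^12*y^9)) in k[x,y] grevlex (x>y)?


LT: 6*x^42*y^24
deg_x=42, deg_y=24
Total=42+24=66


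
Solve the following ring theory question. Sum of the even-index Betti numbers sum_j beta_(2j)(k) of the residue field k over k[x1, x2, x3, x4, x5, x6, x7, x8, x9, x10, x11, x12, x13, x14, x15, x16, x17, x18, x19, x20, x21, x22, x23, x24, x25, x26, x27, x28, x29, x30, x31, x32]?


Koszul resolution: beta_i(k)=C(n,i), n=32
sum_even C(32,i) = 2^(n-1) = 2^31 = 2147483648


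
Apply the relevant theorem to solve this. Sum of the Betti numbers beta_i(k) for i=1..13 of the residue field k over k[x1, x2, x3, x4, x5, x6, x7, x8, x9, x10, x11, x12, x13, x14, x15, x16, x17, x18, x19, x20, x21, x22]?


Koszul resolution: beta_i(k)=C(n,i), n=22
C(22,1)=22, C(22,2)=231, C(22,3)=1540, C(22,4)=7315, C(22,5)=26334, C(22,6)=74613, C(22,7)=170544, C(22,8)=319770, C(22,9)=497420, C(22,10)=646646, C(22,11)=705432, C(22,12)=646646, C(22,13)=497420
Sum=3593933


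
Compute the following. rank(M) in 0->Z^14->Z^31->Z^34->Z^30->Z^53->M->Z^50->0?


Alt sum=0:
(-1)^0*14 + (-1)^1*31 + (-1)^2*34 + (-1)^3*30 + (-1)^4*53 + (-1)^5*? + (-1)^6*50=0
rank(M)=90


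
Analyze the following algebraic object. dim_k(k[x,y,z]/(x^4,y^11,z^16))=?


Basis: x^iy^jz^k, i<4,j<11,k<16
4*11*16=704


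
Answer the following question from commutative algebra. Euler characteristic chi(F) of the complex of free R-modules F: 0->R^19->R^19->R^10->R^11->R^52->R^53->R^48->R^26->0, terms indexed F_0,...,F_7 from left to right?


chi = sum (-1)^i * rank:
(-1)^0*19=19
(-1)^1*19=-19
(-1)^2*10=10
(-1)^3*11=-11
(-1)^4*52=52
(-1)^5*53=-53
(-1)^6*48=48
(-1)^7*26=-26
chi=20


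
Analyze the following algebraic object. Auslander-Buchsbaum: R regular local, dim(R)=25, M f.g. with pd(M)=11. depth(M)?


pd+depth=depth(R)=25
depth=25-11=14


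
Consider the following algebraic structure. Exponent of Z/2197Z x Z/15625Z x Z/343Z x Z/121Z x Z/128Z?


Exponent = lcm of the cyclic orders; pairwise coprime => product.
13^3*5^6*7^3*11^2*2^7=2197*15625*343*121*128=182364182000000


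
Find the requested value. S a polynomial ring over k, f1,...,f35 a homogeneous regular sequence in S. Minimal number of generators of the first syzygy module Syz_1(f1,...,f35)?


Regular sequence => Koszul complex is the minimal free resolution.
Syz_1 minimally generated by Koszul relations f_i*e_j - f_j*e_i (i<j): mu(Syz_1) = beta_2 = C(m,2) = m(m-1)/2
m=35
35*34/2 = 595


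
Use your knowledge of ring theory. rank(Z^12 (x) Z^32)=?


rank(M(x)N) = rank(M)*rank(N)
12*32 = 384


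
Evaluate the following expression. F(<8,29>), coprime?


gcd(8,29)=1 => F=ab-a-b=8*29-8-29=232-37=195


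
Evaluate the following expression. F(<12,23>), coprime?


gcd(12,23)=1 => F=ab-a-b=12*23-12-23=276-35=241


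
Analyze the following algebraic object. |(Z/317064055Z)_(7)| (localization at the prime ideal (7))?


7-primary part: 317064055=7^8*55
Size=7^8=5764801


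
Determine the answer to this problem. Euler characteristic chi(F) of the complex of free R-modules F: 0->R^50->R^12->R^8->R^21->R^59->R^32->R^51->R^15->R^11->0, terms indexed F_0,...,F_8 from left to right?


chi = sum (-1)^i * rank:
(-1)^0*50=50
(-1)^1*12=-12
(-1)^2*8=8
(-1)^3*21=-21
(-1)^4*59=59
(-1)^5*32=-32
(-1)^6*51=51
(-1)^7*15=-15
(-1)^8*11=11
chi=99


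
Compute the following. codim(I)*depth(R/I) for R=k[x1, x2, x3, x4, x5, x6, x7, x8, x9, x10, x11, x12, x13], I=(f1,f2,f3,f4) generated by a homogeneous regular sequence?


codim=4, depth=dim(R/I)=13-4=9
Product=4*9=36


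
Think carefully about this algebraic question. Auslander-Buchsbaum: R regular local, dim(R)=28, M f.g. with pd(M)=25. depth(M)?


pd+depth=depth(R)=28
depth=28-25=3


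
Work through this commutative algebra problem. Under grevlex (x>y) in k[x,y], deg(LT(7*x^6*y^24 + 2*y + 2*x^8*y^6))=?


LT: 7*x^6*y^24
deg_x=6, deg_y=24
Total=6+24=30


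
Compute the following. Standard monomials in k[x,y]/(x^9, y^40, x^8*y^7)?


k[x,y]/I, I = (x^9, y^40, x^8*y^7)
Rect: 9x40=360. Corner: (9-8)x(40-7)=33.
dim = 360-33 = 327


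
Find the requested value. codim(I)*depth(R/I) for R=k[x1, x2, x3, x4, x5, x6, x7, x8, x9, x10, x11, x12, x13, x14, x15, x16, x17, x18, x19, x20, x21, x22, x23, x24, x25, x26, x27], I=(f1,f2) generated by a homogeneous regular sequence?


codim=2, depth=dim(R/I)=27-2=25
Product=2*25=50


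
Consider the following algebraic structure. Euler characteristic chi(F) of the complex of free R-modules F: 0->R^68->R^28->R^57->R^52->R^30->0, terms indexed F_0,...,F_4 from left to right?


chi = sum (-1)^i * rank:
(-1)^0*68=68
(-1)^1*28=-28
(-1)^2*57=57
(-1)^3*52=-52
(-1)^4*30=30
chi=75


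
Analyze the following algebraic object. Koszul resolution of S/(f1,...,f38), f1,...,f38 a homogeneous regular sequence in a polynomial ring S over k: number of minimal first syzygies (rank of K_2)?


Regular sequence => Koszul complex is the minimal free resolution.
Syz_1 minimally generated by Koszul relations f_i*e_j - f_j*e_i (i<j): mu(Syz_1) = beta_2 = C(m,2) = m(m-1)/2
m=38
38*37/2 = 703


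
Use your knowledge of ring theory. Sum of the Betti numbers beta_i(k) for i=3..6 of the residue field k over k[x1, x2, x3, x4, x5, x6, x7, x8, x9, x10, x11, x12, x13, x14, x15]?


Koszul resolution: beta_i(k)=C(n,i), n=15
C(15,3)=455, C(15,4)=1365, C(15,5)=3003, C(15,6)=5005
Sum=9828


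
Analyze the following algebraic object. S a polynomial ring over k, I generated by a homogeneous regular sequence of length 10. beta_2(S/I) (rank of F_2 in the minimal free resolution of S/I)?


Regular sequence => Koszul complex is the minimal free resolution.
Syz_1 minimally generated by Koszul relations f_i*e_j - f_j*e_i (i<j): mu(Syz_1) = beta_2 = C(m,2) = m(m-1)/2
m=10
10*9/2 = 45


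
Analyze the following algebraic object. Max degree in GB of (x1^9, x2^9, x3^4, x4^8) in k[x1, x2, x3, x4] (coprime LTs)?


Pure powers, coprime LTs => already GB.
Degrees: 9, 9, 4, 8
Max=9


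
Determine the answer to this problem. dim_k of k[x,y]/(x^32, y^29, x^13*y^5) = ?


k[x,y]/I, I = (x^32, y^29, x^13*y^5)
Rect: 32x29=928. Corner: (32-13)x(29-5)=456.
dim = 928-456 = 472


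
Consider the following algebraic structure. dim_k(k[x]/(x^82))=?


Basis: 1,x,...,x^81
dim=82
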